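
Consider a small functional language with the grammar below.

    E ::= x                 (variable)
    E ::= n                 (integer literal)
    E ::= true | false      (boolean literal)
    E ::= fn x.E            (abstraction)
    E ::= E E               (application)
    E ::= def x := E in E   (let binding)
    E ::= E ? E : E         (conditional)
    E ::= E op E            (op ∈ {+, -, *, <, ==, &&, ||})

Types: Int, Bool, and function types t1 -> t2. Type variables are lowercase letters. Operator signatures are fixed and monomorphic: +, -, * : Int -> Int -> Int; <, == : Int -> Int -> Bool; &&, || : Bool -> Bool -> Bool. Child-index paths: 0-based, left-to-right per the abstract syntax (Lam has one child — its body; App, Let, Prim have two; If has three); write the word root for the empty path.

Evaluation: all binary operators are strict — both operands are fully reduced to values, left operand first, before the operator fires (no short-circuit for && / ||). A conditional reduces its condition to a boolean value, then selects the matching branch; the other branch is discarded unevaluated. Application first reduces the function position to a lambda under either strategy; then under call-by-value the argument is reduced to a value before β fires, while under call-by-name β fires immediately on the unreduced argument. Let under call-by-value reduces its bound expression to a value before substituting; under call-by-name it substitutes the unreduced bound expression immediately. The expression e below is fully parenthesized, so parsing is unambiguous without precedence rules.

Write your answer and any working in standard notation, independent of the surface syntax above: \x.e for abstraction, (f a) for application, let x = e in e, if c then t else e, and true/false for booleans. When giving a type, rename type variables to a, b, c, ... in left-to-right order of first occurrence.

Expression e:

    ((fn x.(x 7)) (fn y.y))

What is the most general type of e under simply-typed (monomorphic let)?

Answer: Int

Trace:
x : a
  unify a ~ Int -> b
_ _ : b
\x._ : (Int -> b) -> b
y : c
\y._ : c -> c
  unify (Int -> b) -> b ~ (c -> c) -> d
  unify Int -> b ~ c -> c
  unify Int ~ c
  unify b ~ Int
  unify Int ~ d
_ _ : Int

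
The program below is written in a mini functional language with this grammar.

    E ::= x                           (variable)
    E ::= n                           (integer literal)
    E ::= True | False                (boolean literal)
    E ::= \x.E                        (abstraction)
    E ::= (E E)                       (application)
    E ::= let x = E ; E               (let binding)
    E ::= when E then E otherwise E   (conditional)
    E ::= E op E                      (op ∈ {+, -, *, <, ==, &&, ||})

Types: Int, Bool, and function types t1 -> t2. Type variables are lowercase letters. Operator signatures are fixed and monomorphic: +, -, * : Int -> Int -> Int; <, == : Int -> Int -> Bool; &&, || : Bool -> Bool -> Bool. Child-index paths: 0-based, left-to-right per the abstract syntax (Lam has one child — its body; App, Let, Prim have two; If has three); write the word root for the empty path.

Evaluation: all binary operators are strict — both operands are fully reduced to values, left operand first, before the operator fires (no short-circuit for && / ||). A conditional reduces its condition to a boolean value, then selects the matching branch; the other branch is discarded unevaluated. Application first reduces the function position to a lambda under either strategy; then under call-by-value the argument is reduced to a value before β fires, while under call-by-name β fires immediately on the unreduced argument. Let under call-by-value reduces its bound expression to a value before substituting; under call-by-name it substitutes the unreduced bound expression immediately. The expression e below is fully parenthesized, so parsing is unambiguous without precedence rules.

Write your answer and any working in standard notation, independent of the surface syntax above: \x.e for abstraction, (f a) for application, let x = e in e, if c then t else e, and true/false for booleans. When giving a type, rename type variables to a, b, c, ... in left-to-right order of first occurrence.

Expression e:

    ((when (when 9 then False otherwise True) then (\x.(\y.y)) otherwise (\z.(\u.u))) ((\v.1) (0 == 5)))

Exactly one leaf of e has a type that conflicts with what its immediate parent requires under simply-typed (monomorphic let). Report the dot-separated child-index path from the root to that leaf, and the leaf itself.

Derivation:
  unify Int ~ Bool
  FAIL: mismatch Int ~ Bool

Answer: 0.0.0 : 9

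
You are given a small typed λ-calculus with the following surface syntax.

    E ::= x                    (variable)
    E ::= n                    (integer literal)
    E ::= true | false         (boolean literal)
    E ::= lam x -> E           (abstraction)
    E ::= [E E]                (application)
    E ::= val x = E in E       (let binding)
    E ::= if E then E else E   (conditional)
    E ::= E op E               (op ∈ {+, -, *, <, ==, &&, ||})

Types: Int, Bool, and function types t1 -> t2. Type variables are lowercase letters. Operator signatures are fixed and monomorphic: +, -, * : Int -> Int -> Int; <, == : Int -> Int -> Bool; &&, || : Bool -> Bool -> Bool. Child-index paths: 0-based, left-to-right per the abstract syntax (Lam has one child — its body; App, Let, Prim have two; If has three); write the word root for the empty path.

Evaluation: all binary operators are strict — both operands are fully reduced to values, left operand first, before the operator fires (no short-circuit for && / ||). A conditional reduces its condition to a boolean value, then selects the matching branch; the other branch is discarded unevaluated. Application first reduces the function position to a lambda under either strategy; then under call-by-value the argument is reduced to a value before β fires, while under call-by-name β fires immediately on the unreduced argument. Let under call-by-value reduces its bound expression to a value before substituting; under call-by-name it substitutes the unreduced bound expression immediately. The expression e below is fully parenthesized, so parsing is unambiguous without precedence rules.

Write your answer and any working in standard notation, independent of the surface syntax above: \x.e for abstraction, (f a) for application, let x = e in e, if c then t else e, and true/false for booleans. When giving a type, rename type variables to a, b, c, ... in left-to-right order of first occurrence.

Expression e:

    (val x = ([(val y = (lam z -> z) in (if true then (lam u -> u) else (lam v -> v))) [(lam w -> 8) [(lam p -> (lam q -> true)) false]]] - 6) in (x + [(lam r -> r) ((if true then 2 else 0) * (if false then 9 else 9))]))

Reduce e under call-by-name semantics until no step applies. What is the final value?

Answer: 20

Working:
step 0: (let x = (((let y = (\z.z) in (if true then (\u.u) else (\v.v))) ((\w.8) ((\p.(\q.true)) false))) - 6) in (x + ((\r.r) ((if true then 2 else 0) * (if false then 9 else 9)))))
step 1: [let@root] ((((let y = (\z.z) in (if true then (\u.u) else (\v.v))) ((\w.8) ((\p.(\q.true)) false))) - 6) + ((\r.r) ((if true then 2 else 0) * (if false then 9 else 9))))
step 2: [let@0.0.0] ((((if true then (\u.u) else (\v.v)) ((\w.8) ((\p.(\q.true)) false))) - 6) + ((\r.r) ((if true then 2 else 0) * (if false then 9 else 9))))
step 3: [if@0.0.0] ((((\u.u) ((\w.8) ((\p.(\q.true)) false))) - 6) + ((\r.r) ((if true then 2 else 0) * (if false then 9 else 9))))
step 4: [beta@0.0] ((((\w.8) ((\p.(\q.true)) false)) - 6) + ((\r.r) ((if true then 2 else 0) * (if false then 9 else 9))))
step 5: [beta@0.0] ((8 - 6) + ((\r.r) ((if true then 2 else 0) * (if false then 9 else 9))))
step 6: [delta@0] (2 + ((\r.r) ((if true then 2 else 0) * (if false then 9 else 9))))
step 7: [beta@1] (2 + ((if true then 2 else 0) * (if false then 9 else 9)))
step 8: [if@1.0] (2 + (2 * (if false then 9 else 9)))
step 9: [if@1.1] (2 + (2 * 9))
step 10: [delta@1] (2 + 18)
step 11: [delta@root] 20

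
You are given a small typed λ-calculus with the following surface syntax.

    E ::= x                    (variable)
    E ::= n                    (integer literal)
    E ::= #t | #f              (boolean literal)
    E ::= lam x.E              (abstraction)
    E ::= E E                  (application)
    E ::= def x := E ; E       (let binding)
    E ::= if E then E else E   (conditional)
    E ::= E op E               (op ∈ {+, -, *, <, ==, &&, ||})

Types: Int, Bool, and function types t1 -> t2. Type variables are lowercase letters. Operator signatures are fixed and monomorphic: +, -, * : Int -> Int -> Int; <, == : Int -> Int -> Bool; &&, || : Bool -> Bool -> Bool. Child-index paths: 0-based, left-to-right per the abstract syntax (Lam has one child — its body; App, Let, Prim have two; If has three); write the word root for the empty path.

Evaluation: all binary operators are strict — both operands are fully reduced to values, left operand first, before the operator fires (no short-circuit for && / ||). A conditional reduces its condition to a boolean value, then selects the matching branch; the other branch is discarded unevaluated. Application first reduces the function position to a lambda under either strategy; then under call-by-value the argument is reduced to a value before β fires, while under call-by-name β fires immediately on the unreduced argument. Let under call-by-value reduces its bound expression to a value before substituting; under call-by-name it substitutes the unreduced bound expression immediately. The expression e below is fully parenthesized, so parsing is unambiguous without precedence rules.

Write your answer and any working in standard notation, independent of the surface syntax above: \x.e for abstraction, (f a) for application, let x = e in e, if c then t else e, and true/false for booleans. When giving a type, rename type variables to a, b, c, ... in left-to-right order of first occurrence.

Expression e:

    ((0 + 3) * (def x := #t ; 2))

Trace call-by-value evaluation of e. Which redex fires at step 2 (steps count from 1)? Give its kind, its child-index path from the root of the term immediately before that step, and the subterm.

Derivation:
step 0: ((0 + 3) * (let x = true in 2))
step 1: [delta@0] (3 * (let x = true in 2))
step 2: [let@1] (3 * 2)

Answer: let at 1 : (let x = true in 2)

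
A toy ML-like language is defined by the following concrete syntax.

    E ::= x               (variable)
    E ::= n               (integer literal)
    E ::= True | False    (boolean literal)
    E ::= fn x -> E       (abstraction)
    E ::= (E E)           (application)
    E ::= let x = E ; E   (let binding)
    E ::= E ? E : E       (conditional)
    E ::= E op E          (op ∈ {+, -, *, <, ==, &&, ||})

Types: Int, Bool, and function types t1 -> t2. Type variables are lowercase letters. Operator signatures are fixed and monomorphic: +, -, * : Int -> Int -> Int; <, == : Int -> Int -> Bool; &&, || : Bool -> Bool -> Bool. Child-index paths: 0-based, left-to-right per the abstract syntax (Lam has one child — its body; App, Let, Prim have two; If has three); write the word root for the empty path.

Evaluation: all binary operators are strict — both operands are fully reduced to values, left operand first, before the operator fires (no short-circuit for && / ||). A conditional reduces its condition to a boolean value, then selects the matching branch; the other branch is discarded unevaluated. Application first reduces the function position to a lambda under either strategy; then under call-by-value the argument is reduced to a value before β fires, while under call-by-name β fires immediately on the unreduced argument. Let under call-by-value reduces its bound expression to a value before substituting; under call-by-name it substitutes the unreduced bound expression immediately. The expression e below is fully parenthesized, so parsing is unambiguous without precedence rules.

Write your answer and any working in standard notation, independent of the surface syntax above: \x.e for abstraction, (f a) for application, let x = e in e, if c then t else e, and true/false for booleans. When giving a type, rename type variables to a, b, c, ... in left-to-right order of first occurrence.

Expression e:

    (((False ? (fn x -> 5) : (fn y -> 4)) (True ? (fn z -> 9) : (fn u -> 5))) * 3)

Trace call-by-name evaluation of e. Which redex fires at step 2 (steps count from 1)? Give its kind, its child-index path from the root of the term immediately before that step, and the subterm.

Trace:
step 0: (((if false then (\x.5) else (\y.4)) (if true then (\z.9) else (\u.5))) * 3)
step 1: [if@0.0] (((\y.4) (if true then (\z.9) else (\u.5))) * 3)
step 2: [beta@0] (4 * 3)

Answer: beta at 0 : ((\y.4) (if true then (\z.9) else (\u.5)))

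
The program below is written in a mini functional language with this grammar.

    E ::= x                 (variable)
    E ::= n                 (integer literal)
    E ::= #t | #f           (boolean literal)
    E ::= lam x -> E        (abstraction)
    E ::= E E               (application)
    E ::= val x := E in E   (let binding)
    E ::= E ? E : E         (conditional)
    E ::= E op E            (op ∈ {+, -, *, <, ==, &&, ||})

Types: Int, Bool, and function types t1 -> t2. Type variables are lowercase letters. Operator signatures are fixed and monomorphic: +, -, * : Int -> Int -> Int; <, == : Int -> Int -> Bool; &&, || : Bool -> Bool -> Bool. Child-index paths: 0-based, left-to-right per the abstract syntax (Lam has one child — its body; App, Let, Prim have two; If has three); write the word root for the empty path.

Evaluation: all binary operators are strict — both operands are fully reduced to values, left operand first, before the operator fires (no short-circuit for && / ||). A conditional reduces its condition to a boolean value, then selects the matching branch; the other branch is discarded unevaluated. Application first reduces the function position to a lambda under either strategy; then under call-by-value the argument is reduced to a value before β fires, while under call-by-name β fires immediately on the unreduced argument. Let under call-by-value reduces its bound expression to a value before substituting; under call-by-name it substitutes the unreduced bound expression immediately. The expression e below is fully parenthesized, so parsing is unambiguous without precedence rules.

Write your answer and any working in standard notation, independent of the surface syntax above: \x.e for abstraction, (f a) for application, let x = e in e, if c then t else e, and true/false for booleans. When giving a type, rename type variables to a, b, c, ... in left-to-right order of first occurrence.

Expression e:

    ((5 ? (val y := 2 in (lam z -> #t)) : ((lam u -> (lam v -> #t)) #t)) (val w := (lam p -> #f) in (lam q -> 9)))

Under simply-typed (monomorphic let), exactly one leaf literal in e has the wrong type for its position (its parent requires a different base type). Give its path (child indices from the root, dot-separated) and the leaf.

Answer: 0.0 : 5

Derivation:
  unify Int ~ Bool
  FAIL: mismatch Int ~ Bool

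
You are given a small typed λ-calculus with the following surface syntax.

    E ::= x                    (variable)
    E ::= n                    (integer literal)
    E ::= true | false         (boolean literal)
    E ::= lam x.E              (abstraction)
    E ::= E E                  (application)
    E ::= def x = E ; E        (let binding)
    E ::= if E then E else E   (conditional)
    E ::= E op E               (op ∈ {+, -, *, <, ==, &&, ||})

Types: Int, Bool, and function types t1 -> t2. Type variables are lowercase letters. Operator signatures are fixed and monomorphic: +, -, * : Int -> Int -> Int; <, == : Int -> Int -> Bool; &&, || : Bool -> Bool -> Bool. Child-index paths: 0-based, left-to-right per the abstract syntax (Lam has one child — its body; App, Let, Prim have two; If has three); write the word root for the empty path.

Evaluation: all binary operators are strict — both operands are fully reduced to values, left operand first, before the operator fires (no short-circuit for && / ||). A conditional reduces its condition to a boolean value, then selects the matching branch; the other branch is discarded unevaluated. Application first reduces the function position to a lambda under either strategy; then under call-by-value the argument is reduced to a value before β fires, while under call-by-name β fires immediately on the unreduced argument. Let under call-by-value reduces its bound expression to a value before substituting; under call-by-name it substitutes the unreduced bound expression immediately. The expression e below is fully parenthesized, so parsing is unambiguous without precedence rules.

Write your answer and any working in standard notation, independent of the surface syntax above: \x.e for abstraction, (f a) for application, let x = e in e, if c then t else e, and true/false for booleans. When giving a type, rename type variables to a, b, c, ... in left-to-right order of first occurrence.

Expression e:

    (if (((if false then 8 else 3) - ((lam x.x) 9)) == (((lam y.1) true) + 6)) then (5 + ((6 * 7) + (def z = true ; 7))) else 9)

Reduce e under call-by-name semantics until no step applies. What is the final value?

Answer: 9

Trace:
step 0: (if (((if false then 8 else 3) - ((\x.x) 9)) == (((\y.1) true) + 6)) then (5 + ((6 * 7) + (let z = true in 7))) else 9)
step 1: [if@0.0.0] (if ((3 - ((\x.x) 9)) == (((\y.1) true) + 6)) then (5 + ((6 * 7) + (let z = true in 7))) else 9)
step 2: [beta@0.0.1] (if ((3 - 9) == (((\y.1) true) + 6)) then (5 + ((6 * 7) + (let z = true in 7))) else 9)
step 3: [delta@0.0] (if (-6 == (((\y.1) true) + 6)) then (5 + ((6 * 7) + (let z = true in 7))) else 9)
step 4: [beta@0.1.0] (if (-6 == (1 + 6)) then (5 + ((6 * 7) + (let z = true in 7))) else 9)
step 5: [delta@0.1] (if (-6 == 7) then (5 + ((6 * 7) + (let z = true in 7))) else 9)
step 6: [delta@0] (if false then (5 + ((6 * 7) + (let z = true in 7))) else 9)
step 7: [if@root] 9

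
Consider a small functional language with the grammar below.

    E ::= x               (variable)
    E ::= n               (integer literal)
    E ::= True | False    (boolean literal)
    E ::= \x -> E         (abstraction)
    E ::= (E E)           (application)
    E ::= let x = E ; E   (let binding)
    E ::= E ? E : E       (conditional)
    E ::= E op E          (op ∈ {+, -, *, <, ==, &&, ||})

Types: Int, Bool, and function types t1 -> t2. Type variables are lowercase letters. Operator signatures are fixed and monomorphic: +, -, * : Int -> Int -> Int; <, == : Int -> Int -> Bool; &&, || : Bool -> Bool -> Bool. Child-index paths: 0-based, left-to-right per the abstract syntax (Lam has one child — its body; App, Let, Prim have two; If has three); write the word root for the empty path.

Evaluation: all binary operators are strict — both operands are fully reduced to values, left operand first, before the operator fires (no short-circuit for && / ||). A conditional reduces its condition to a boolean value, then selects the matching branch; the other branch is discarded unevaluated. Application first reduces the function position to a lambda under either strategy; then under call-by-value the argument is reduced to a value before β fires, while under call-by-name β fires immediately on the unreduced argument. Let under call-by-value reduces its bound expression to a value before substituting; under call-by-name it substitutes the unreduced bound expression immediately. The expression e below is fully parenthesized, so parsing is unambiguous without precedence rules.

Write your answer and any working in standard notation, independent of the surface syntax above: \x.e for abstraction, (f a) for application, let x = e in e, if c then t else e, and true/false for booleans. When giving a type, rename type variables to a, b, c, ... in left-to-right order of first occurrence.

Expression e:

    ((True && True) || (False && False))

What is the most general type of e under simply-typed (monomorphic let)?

Derivation:
  unify Bool ~ Bool
  unify Bool ~ Bool
  unify Bool ~ Bool
  unify Bool ~ Bool
  unify Bool ~ Bool
  unify Bool ~ Bool

Answer: Bool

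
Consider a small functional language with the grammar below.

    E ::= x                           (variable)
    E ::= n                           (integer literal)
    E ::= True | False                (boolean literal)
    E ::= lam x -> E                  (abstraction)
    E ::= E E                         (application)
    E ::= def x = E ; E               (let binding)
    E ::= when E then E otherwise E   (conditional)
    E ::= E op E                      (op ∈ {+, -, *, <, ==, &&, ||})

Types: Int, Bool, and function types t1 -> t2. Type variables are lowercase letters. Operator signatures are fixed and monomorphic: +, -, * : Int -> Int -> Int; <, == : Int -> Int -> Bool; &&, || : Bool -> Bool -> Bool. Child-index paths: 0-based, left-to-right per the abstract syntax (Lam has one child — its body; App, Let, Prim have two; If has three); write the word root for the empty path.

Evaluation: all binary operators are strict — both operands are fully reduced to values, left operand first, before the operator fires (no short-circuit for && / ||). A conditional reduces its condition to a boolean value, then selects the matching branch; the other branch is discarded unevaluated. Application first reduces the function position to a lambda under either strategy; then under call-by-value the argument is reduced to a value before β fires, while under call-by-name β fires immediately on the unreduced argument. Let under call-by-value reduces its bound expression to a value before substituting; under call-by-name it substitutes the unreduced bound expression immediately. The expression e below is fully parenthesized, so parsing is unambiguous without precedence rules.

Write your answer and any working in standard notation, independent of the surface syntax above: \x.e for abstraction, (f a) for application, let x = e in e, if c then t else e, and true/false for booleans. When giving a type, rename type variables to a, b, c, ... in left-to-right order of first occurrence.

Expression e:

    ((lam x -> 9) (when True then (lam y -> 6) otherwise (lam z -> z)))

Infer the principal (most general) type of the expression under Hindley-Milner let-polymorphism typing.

Working:
\x._ : a -> Int
  unify Bool ~ Bool
\y._ : b -> Int
z : c
\z._ : c -> c
  unify b -> Int ~ c -> c
  unify b ~ c
  unify Int ~ c
  unify a -> Int ~ (Int -> Int) -> d
  unify a ~ Int -> Int
  unify Int ~ d
_ _ : Int

Answer: Int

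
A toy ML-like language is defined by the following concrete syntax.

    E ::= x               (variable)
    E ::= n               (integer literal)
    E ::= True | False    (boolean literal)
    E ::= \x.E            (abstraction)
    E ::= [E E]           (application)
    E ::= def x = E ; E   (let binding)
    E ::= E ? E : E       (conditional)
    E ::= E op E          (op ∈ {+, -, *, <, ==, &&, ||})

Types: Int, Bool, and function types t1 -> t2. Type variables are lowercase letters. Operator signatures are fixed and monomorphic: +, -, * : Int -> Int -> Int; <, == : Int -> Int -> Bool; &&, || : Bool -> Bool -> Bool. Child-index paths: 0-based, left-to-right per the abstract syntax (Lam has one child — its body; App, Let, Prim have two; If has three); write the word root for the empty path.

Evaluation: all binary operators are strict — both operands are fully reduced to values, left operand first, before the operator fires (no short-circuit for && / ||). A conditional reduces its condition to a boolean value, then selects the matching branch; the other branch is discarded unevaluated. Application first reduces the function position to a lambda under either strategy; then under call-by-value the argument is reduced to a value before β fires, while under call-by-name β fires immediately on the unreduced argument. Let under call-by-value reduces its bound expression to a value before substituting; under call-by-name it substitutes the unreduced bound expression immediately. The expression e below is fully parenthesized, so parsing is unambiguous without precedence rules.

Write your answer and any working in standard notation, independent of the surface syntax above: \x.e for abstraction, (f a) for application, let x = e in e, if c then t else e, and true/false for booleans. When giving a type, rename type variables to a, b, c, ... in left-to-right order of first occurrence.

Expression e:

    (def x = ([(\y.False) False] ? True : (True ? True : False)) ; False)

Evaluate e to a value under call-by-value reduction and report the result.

Answer: false

Derivation:
step 0: (let x = (if ((\y.false) false) then true else (if true then true else false)) in false)
step 1: [beta@0.0] (let x = (if false then true else (if true then true else false)) in false)
step 2: [if@0] (let x = (if true then true else false) in false)
step 3: [if@0] (let x = true in false)
step 4: [let@root] false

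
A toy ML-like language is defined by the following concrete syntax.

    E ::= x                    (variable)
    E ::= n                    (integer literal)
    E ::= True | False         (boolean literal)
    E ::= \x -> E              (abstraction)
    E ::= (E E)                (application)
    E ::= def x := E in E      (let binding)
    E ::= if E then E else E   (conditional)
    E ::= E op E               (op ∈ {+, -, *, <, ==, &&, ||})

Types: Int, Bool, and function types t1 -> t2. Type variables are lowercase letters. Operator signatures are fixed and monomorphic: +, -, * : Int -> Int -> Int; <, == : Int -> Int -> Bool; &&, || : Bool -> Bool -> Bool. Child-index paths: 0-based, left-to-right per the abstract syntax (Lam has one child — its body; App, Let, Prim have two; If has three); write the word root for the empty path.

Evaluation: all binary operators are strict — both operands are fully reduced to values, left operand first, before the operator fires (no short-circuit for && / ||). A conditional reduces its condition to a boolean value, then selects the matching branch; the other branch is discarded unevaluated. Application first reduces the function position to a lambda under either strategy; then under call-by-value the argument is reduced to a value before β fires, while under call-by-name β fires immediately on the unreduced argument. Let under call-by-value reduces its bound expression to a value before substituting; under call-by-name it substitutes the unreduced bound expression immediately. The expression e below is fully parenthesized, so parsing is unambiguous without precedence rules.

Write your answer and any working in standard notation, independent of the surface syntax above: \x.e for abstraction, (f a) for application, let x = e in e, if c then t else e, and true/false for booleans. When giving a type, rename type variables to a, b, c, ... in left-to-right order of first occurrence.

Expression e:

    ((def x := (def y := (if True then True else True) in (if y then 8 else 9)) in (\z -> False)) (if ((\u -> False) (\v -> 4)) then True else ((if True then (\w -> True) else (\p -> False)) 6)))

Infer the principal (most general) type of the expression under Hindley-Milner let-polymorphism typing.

Working:
  unify Bool ~ Bool
  unify Bool ~ Bool
let y : Bool
y : Bool
  unify Bool ~ Bool
  unify Int ~ Int
let x : Int
\z._ : a -> Bool
\u._ : b -> Bool
\v._ : c -> Int
  unify b -> Bool ~ (c -> Int) -> d
  unify b ~ c -> Int
  unify Bool ~ d
_ _ : Bool
  unify Bool ~ Bool
  unify Bool ~ Bool
\w._ : e -> Bool
\p._ : f -> Bool
  unify e -> Bool ~ f -> Bool
  unify e ~ f
  unify Bool ~ Bool
  unify f -> Bool ~ Int -> g
  unify f ~ Int
  unify Bool ~ g
_ _ : Bool
  unify Bool ~ Bool
  unify a -> Bool ~ Bool -> h
  unify a ~ Bool
  unify Bool ~ h
_ _ : Bool

Answer: Bool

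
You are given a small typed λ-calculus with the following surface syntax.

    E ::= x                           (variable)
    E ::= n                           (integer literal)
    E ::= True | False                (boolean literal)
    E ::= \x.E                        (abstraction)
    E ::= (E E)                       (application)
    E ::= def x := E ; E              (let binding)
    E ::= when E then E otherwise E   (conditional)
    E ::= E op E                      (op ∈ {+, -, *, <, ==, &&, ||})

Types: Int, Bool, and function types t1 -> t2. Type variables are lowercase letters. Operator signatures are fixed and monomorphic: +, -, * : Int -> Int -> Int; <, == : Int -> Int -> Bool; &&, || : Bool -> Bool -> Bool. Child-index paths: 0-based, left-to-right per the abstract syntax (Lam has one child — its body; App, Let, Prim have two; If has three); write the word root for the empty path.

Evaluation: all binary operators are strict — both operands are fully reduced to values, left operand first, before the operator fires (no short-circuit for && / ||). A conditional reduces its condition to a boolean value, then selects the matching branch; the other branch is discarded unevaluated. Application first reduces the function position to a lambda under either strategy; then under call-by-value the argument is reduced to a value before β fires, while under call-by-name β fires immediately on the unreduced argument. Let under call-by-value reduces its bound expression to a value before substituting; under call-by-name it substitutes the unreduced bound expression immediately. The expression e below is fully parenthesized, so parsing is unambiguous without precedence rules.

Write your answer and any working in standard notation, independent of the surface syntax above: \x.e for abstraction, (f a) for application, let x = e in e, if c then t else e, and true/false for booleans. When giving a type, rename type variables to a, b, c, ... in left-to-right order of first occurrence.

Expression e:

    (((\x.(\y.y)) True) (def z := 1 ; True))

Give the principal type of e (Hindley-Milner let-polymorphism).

Answer: Bool

Trace:
y : b
\y._ : b -> b
\x._ : a -> b -> b
  unify a -> b -> b ~ Bool -> c
  unify a ~ Bool
  unify b -> b ~ c
_ _ : b -> b
let z : Int
  unify b -> b ~ Bool -> d
  unify b ~ Bool
  unify Bool ~ d
_ _ : Bool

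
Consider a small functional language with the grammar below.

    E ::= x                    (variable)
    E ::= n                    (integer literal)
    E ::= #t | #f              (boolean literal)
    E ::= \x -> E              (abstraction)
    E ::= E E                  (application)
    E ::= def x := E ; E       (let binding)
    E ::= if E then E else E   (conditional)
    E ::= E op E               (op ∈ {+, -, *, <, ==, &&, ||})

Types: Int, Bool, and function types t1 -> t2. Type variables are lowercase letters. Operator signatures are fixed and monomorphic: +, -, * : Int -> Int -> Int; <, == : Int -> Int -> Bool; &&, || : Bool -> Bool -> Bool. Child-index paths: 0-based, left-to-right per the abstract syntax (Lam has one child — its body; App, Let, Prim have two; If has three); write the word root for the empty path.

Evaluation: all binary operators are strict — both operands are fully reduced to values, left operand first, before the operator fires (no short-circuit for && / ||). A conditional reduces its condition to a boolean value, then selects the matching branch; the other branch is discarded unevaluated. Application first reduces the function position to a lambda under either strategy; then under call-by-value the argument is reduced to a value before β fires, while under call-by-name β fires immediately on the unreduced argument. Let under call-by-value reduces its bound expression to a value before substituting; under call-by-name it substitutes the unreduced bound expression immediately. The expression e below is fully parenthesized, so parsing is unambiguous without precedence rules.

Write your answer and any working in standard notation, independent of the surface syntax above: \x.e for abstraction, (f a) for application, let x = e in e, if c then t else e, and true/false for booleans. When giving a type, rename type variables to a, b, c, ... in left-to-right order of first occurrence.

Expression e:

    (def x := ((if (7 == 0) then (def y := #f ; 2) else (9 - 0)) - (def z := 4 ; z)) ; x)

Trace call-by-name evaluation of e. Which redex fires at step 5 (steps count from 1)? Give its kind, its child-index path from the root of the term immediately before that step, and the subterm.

Answer: let at 1 : (let z = 4 in z)

Working:
step 0: (let x = ((if (7 == 0) then (let y = false in 2) else (9 - 0)) - (let z = 4 in z)) in x)
step 1: [let@root] ((if (7 == 0) then (let y = false in 2) else (9 - 0)) - (let z = 4 in z))
step 2: [delta@0.0] ((if false then (let y = false in 2) else (9 - 0)) - (let z = 4 in z))
step 3: [if@0] ((9 - 0) - (let z = 4 in z))
step 4: [delta@0] (9 - (let z = 4 in z))
step 5: [let@1] (9 - 4)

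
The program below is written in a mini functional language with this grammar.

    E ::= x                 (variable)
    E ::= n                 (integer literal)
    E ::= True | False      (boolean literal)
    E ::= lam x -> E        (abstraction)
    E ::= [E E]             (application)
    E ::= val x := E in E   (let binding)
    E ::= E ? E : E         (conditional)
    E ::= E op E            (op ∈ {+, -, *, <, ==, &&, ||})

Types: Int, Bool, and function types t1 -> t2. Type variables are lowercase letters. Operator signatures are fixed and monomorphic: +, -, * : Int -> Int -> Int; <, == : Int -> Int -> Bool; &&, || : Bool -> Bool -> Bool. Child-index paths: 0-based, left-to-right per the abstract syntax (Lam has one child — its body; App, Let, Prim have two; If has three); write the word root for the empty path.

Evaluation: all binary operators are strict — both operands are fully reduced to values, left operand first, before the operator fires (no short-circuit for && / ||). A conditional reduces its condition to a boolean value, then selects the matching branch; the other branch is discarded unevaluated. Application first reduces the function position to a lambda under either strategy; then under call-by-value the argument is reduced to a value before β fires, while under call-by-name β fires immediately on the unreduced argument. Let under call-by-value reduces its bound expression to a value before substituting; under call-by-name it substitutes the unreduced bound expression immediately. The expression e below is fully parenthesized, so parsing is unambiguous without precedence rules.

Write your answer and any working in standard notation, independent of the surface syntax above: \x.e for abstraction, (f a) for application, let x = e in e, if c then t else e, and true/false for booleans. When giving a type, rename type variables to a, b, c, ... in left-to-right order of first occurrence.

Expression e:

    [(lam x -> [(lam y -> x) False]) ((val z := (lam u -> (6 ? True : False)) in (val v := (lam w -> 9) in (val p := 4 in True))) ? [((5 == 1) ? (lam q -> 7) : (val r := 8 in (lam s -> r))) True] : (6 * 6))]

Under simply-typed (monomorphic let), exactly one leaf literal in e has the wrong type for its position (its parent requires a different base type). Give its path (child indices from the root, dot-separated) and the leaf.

Answer: 1.0.0.0.0 : 6

Working:
x : a
\y._ : b -> a
  unify b -> a ~ Bool -> c
  unify b ~ Bool
  unify a ~ c
_ _ : c
\x._ : c -> c
  unify Int ~ Bool
  FAIL: mismatch Int ~ Bool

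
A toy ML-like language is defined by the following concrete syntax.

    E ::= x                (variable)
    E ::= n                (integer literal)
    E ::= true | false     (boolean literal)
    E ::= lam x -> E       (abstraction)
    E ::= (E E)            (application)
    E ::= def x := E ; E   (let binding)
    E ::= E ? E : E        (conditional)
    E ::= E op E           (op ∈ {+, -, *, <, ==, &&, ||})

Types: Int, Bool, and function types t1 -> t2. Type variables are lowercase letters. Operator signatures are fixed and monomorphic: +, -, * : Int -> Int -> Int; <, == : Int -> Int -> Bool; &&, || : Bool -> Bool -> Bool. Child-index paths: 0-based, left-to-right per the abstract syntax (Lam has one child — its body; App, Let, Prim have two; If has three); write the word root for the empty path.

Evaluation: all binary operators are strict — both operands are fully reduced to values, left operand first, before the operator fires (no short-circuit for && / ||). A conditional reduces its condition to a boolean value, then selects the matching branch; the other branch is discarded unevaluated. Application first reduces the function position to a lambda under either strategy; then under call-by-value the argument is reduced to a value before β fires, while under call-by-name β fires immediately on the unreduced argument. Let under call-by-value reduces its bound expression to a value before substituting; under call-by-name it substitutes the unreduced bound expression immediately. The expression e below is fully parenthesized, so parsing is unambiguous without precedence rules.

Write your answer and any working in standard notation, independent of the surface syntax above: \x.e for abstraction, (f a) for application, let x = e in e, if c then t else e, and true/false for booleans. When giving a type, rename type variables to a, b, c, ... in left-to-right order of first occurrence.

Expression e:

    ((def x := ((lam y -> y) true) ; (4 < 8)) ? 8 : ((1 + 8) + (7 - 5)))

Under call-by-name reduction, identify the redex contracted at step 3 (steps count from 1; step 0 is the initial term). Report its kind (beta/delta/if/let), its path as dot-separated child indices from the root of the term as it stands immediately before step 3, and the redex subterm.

Derivation:
step 0: (if (let x = ((\y.y) true) in (4 < 8)) then 8 else ((1 + 8) + (7 - 5)))
step 1: [let@0] (if (4 < 8) then 8 else ((1 + 8) + (7 - 5)))
step 2: [delta@0] (if true then 8 else ((1 + 8) + (7 - 5)))
step 3: [if@root] 8

Answer: if at root : (if true then 8 else ((1 + 8) + (7 - 5)))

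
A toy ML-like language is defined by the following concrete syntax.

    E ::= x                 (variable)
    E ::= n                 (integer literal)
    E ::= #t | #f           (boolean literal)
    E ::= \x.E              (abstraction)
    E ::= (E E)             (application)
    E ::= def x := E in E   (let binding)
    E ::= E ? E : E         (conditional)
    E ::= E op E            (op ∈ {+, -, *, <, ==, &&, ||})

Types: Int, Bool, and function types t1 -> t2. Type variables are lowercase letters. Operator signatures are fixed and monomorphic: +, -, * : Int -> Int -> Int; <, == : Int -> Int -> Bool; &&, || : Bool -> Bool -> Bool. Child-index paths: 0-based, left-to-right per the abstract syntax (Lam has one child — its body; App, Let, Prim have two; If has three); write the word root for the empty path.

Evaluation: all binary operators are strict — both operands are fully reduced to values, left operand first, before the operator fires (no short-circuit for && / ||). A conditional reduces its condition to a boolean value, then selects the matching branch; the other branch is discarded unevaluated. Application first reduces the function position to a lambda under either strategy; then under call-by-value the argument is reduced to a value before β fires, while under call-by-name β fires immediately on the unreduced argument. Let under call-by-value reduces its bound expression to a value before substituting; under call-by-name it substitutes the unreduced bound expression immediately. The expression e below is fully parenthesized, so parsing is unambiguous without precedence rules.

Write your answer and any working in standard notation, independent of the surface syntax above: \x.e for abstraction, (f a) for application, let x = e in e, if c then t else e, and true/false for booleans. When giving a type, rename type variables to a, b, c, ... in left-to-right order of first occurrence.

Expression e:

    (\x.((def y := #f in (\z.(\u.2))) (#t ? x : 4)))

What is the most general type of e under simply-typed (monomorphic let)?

Trace:
let y : Bool
\u._ : c -> Int
\z._ : b -> c -> Int
  unify Bool ~ Bool
x : a
  unify a ~ Int
  unify b -> c -> Int ~ Int -> d
  unify b ~ Int
  unify c -> Int ~ d
_ _ : c -> Int
\x._ : Int -> c -> Int

Answer: Int -> a -> Int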